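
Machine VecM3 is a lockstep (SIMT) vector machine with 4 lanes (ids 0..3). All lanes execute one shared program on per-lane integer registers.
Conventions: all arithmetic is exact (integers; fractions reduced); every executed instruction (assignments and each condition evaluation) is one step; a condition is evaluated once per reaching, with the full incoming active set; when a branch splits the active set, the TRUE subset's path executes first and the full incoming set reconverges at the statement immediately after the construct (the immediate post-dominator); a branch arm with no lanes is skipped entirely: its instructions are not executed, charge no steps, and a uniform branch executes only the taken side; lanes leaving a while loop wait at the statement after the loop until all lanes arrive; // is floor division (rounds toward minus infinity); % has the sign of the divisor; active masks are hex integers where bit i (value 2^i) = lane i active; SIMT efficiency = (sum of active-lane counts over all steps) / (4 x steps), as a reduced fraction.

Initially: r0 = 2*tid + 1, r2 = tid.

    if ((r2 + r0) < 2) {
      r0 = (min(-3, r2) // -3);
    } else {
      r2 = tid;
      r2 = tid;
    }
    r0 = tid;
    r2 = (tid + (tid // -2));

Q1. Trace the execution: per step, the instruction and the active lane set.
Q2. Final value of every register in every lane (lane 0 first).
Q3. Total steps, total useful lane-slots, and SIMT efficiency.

step 0: eval ((r2 + r0) < 2)         0xf
step 1: r0 <- (min(-3, r2) // -3)    0x1
step 2: r2 <- tid                    0xe
step 3: r2 <- tid                    0xe
step 4: r0 <- tid                    0xf
step 5: r2 <- (tid + (tid // -2))    0xf

Answer: 6 steps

r0: 0,1,2,3
r2: 0,0,1,1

steps = 6; useful = 19; efficiency = 19/24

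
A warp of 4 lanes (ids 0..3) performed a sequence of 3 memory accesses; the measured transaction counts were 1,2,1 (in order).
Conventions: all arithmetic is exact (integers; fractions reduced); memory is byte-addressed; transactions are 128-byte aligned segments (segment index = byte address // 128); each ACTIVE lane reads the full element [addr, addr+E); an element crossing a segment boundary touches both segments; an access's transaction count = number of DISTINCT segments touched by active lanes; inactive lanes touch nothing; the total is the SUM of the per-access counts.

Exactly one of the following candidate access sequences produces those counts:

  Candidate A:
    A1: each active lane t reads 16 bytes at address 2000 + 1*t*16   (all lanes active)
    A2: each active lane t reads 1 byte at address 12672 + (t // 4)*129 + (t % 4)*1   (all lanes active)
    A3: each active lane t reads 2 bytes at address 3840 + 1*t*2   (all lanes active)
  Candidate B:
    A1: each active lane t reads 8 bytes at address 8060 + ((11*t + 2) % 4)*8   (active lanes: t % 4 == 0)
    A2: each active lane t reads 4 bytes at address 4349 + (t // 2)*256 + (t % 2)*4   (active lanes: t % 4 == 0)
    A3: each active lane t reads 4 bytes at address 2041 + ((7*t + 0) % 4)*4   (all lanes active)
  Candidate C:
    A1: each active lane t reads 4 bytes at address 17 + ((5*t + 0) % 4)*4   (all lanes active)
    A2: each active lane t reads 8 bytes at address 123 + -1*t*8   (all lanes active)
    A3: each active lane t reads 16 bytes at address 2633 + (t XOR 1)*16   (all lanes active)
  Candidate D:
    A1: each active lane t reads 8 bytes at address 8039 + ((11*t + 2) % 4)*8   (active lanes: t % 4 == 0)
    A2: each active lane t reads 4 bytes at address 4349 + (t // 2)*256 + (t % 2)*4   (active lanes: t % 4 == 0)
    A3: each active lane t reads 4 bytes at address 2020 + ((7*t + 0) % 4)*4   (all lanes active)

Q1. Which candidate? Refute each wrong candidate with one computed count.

A: A1 gives 2 transactions, not 1
B: A3 gives 2 transactions, not 1
C: A3 gives 2 transactions, not 1
D: all counts match (1,2,1)

Answer: D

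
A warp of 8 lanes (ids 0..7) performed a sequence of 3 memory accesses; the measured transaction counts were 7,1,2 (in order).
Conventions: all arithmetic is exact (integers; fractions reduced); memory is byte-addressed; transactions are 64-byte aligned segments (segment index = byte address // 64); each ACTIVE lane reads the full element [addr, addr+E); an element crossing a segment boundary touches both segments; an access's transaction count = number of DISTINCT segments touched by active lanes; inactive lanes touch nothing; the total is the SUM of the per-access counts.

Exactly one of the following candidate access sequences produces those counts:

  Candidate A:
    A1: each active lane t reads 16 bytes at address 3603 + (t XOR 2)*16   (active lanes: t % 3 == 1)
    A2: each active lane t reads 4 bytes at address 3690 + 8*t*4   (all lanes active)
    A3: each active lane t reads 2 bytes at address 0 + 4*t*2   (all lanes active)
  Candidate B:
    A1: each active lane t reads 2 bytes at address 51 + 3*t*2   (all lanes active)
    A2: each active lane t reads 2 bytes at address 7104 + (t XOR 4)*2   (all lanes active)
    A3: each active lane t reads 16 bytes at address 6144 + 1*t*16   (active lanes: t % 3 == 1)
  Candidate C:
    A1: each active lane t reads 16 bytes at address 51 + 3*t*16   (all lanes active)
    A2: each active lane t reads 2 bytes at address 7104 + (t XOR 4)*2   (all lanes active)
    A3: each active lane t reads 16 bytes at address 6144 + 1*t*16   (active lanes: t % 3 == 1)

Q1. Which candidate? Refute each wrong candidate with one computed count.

A: A1 gives 2 transactions, not 7
B: A1 gives 2 transactions, not 7
C: all counts match (7,1,2)

Answer: C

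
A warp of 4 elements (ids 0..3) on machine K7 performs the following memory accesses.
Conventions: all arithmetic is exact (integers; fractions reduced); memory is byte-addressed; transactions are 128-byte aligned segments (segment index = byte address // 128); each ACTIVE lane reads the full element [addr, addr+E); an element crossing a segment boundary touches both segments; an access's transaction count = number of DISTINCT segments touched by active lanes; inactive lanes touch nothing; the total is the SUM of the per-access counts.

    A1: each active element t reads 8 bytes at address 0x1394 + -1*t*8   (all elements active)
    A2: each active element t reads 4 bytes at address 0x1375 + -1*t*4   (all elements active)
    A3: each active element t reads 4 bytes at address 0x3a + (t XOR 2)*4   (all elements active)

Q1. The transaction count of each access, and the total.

A1: 2 transactions
A2: 1 transaction
A3: 1 transaction

Answer: 2,1,1; total 4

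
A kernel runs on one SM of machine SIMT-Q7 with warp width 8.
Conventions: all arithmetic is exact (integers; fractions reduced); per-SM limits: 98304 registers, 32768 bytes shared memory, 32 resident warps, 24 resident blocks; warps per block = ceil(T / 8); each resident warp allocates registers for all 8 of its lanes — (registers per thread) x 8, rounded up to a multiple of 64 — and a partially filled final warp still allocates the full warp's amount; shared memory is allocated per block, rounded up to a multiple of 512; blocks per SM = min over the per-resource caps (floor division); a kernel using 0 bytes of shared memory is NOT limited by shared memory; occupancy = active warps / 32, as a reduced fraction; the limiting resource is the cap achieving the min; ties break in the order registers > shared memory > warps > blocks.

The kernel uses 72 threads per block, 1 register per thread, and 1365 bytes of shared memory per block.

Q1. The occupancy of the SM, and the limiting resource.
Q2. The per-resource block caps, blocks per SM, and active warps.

Answer: occupancy 27/32, limited by warps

registers: 170 blocks
shared memory: 21 blocks
warps: 3 blocks
blocks: 24 blocks

Answer: 3 blocks, 27 active warps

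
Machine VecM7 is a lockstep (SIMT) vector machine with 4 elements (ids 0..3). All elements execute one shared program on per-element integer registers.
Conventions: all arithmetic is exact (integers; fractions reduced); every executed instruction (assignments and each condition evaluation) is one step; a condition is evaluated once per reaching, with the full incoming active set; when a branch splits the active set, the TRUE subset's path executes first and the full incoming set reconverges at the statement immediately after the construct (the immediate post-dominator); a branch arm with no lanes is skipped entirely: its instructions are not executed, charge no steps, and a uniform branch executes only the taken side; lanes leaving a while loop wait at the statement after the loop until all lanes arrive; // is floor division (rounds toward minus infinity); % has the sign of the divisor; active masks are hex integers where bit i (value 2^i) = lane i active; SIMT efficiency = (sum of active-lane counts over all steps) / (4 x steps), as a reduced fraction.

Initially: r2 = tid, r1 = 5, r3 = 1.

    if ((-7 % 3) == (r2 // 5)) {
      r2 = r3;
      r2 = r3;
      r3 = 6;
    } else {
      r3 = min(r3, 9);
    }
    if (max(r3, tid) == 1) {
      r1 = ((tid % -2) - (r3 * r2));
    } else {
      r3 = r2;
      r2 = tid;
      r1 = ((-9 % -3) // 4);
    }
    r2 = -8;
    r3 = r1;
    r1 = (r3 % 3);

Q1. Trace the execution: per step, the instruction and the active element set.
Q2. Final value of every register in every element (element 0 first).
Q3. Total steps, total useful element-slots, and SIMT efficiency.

step 0: eval ((-7 % 3) == (r2 // 5)) 0xf
step 1: r3 <- min(r3, 9)             0xf
step 2: eval (max(r3, tid) == 1)     0xf
step 3: r1 <- ((tid % -2) - (r3 * r2)) 0x3
step 4: r3 <- r2                     0xc
step 5: r2 <- tid                    0xc
step 6: r1 <- ((-9 % -3) // 4)       0xc
step 7: r2 <- -8                     0xf
step 8: r3 <- r1                     0xf
step 9: r1 <- (r3 % 3)               0xf

Answer: 10 steps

r2: -8,-8,-8,-8
r1: 0,1,0,0
r3: 0,-2,0,0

steps = 10; useful = 32; efficiency = 32/40 = 4/5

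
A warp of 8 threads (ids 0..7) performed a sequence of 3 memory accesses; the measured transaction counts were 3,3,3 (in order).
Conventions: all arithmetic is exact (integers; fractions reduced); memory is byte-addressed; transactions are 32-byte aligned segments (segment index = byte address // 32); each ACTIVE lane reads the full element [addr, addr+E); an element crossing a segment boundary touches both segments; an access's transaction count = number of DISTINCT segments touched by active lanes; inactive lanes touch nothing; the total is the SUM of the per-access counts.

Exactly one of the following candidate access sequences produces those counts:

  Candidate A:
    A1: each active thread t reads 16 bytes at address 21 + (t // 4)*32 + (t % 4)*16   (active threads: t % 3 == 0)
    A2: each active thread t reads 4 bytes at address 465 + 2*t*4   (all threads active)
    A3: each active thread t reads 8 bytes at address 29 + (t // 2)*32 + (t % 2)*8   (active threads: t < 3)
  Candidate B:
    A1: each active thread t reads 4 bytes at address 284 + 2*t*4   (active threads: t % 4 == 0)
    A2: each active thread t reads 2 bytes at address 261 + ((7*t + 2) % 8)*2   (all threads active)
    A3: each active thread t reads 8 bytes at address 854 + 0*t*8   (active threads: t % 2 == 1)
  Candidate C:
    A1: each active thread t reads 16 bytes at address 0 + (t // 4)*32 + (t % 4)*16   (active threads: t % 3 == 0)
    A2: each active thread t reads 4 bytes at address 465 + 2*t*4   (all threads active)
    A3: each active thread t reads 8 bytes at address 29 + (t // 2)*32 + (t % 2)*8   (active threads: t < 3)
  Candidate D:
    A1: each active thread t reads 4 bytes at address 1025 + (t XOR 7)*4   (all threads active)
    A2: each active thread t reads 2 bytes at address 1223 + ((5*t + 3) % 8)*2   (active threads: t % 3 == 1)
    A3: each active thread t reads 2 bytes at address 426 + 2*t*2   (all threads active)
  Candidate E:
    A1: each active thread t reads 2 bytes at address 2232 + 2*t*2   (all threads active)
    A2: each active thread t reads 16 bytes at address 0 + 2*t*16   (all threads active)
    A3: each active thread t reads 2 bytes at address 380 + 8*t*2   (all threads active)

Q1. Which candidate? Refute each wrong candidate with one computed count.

A: A1 gives 4 transactions, not 3
B: A1 gives 2 transactions, not 3
D: A1 gives 2 transactions, not 3
E: A1 gives 2 transactions, not 3
C: all counts match (3,3,3)

Answer: C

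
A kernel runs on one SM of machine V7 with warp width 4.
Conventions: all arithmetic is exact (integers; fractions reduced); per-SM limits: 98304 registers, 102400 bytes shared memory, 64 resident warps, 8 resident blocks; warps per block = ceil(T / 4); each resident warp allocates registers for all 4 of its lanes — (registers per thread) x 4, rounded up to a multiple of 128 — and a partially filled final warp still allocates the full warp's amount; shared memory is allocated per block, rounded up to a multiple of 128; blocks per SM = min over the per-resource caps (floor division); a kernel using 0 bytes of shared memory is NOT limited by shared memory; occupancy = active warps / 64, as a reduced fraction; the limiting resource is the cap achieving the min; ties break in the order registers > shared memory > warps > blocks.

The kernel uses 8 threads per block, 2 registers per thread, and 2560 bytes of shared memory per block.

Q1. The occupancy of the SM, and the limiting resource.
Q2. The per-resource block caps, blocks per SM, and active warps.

Answer: occupancy 1/4, limited by blocks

registers: 384 blocks
shared memory: 40 blocks
warps: 32 blocks
blocks: 8 blocks

Answer: 8 blocks, 16 active warps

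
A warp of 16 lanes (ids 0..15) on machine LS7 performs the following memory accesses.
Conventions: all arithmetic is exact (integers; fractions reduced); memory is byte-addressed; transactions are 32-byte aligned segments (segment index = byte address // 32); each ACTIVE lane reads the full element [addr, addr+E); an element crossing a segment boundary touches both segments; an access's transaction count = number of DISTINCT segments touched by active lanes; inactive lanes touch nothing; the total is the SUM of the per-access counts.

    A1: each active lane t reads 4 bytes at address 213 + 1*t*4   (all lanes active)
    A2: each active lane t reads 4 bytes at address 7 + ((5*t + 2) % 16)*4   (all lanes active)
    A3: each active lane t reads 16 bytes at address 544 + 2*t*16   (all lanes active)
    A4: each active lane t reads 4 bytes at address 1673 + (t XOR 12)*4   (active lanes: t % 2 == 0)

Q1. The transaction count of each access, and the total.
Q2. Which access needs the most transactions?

A1: 3 transactions
A2: 3 transactions
A3: 16 transactions
A4: 3 transactions

Answer: 3,3,16,3; total 25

Answer: A3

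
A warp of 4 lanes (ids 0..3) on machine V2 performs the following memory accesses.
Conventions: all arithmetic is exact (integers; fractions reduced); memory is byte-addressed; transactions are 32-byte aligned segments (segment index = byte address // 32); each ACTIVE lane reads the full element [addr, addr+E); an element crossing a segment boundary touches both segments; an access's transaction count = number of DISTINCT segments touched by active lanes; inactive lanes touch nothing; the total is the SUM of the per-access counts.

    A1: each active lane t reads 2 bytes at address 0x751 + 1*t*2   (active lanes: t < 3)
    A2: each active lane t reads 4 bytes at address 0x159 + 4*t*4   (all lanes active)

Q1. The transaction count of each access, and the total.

A1: 1 transaction
A2: 3 transactions

Answer: 1,3; total 4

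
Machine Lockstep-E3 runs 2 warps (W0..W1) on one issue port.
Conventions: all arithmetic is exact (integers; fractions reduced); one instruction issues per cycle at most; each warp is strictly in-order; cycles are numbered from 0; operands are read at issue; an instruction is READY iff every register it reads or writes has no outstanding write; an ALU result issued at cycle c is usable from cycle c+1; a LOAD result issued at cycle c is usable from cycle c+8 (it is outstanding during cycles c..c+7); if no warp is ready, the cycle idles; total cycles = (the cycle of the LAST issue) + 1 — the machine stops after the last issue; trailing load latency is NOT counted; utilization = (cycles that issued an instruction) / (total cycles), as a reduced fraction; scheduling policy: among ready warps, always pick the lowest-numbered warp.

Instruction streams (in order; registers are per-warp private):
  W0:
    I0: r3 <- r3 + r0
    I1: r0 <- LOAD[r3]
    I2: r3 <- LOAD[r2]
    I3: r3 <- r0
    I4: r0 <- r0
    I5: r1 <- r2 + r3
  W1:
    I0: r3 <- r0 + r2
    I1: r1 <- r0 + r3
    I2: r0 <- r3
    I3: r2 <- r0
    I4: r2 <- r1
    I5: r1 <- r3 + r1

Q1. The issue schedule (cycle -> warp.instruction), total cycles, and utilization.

cycle 0: W0.I0
cycle 1: W0.I1
cycle 2: W0.I2
cycle 3: W1.I0
cycle 4: W1.I1
cycle 5: W1.I2
cycle 6: W1.I3
cycle 7: W1.I4
cycle 8: W1.I5
cycle 9: idle
cycle 10: W0.I3
cycle 11: W0.I4
cycle 12: W0.I5

Answer: 13 cycles, utilization 12/13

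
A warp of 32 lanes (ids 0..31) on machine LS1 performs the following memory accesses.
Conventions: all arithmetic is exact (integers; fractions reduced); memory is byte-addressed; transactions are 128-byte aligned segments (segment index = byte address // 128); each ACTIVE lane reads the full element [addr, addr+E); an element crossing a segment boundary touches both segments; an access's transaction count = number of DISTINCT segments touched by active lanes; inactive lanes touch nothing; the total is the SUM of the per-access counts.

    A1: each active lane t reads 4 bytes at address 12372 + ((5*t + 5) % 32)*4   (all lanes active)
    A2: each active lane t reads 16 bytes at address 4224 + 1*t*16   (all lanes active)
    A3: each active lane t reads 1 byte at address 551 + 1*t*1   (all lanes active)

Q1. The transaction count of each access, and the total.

A1: 2 transactions
A2: 4 transactions
A3: 1 transaction

Answer: 2,4,1; total 7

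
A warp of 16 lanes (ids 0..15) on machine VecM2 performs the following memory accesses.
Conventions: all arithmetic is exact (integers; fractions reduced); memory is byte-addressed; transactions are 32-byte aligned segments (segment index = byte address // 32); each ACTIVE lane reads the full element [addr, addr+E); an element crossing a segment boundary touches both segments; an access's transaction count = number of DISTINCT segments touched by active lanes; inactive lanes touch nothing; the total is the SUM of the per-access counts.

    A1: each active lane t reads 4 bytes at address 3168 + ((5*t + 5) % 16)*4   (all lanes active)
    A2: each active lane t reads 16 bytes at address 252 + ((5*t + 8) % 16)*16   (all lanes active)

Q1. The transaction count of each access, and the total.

A1: 2 transactions
A2: 9 transactions

Answer: 2,9; total 11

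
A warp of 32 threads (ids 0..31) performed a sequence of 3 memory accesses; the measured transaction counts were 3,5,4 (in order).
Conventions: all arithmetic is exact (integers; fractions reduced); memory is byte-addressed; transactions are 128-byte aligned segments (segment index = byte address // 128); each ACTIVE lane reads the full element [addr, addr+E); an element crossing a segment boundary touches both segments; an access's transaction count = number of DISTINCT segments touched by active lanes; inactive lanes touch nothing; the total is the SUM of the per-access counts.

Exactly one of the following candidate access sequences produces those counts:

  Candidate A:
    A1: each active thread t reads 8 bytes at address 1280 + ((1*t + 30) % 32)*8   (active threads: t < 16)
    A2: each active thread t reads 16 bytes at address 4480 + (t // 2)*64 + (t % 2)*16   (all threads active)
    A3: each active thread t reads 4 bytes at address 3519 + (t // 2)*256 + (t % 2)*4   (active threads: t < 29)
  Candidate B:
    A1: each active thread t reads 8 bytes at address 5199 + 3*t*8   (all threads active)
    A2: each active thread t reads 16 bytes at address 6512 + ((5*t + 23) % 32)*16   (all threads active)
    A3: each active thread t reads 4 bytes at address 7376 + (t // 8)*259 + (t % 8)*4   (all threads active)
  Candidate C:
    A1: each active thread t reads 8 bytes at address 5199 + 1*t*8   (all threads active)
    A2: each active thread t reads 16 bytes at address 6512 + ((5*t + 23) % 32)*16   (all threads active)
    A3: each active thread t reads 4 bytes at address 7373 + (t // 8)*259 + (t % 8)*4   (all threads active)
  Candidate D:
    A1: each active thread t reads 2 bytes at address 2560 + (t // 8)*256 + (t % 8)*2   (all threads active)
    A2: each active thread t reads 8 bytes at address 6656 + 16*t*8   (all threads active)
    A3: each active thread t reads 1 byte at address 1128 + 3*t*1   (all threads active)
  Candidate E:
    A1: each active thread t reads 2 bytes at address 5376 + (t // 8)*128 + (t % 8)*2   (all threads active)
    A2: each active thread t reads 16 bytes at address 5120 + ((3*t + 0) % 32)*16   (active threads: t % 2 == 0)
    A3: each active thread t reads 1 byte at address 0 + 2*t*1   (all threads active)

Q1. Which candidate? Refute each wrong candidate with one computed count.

A: A1 gives 2 transactions, not 3
B: A1 gives 7 transactions, not 3
D: A1 gives 4 transactions, not 3
E: A1 gives 4 transactions, not 3
C: all counts match (3,5,4)

Answer: C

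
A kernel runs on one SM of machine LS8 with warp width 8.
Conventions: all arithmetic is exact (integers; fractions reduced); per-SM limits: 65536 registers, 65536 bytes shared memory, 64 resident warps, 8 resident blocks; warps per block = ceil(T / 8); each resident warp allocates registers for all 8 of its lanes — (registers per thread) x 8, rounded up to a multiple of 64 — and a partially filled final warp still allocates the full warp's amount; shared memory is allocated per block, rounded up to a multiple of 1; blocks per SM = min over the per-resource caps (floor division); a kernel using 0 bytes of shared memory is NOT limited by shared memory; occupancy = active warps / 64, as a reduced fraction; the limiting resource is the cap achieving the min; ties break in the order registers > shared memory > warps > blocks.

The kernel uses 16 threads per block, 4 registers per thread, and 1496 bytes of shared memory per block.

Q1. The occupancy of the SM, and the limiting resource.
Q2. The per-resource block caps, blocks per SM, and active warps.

Answer: occupancy 1/4, limited by blocks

registers: 512 blocks
shared memory: 43 blocks
warps: 32 blocks
blocks: 8 blocks

Answer: 8 blocks, 16 active warps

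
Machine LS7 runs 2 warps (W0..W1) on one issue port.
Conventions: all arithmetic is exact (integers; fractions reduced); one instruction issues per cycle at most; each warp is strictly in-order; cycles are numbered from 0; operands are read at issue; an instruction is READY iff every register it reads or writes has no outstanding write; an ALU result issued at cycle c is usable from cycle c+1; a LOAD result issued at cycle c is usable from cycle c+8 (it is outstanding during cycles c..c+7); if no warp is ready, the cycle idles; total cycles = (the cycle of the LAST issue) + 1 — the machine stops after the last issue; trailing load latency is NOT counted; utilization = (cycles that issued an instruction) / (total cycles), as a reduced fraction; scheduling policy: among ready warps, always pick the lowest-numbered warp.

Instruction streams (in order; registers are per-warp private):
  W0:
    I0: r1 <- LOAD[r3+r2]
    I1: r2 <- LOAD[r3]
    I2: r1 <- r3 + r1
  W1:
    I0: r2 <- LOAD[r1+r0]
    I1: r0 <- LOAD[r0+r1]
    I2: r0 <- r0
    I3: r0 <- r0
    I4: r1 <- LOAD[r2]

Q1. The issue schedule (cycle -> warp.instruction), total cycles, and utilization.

cycle 0: W0.I0
cycle 1: W0.I1
cycle 2: W1.I0
cycle 3: W1.I1
cycle 4: idle
cycle 5: idle
cycle 6: idle
cycle 7: idle
cycle 8: W0.I2
cycle 9: idle
cycle 10: idle
cycle 11: W1.I2
cycle 12: W1.I3
cycle 13: W1.I4

Answer: 14 cycles, utilization 4/7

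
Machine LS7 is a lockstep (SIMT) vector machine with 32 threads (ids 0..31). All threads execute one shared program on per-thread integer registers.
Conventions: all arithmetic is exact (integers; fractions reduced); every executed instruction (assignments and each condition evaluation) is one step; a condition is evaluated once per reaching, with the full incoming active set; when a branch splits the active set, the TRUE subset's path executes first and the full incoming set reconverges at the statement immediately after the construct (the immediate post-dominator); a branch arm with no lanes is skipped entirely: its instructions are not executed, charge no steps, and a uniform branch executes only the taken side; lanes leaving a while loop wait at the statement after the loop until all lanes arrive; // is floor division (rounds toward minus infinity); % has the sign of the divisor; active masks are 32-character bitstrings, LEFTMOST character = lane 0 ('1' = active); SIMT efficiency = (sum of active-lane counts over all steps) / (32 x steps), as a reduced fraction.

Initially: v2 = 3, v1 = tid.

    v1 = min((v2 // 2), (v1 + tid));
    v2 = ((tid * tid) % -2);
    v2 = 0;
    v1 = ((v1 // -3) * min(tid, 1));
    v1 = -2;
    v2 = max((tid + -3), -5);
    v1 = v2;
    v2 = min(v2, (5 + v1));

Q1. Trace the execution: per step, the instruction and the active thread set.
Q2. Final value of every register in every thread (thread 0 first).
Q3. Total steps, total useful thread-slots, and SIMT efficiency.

step 0: v1 <- min((v2 // 2), (v1 + tid)) 11111111111111111111111111111111
step 1: v2 <- ((tid * tid) % -2)     11111111111111111111111111111111
step 2: v2 <- 0                      11111111111111111111111111111111
step 3: v1 <- ((v1 // -3) * min(tid, 1)) 11111111111111111111111111111111
step 4: v1 <- -2                     11111111111111111111111111111111
step 5: v2 <- max((tid + -3), -5)    11111111111111111111111111111111
step 6: v1 <- v2                     11111111111111111111111111111111
step 7: v2 <- min(v2, (5 + v1))      11111111111111111111111111111111

Answer: 8 steps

v2: -3,-2,-1,0,1,2,3,4,5,6,7,8,9,10,11,12,13,14,15,16,17,18,19,20,21,22,23,24,25,26,27,28
v1: -3,-2,-1,0,1,2,3,4,5,6,7,8,9,10,11,12,13,14,15,16,17,18,19,20,21,22,23,24,25,26,27,28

steps = 8; useful = 256; efficiency = 256/256 = 1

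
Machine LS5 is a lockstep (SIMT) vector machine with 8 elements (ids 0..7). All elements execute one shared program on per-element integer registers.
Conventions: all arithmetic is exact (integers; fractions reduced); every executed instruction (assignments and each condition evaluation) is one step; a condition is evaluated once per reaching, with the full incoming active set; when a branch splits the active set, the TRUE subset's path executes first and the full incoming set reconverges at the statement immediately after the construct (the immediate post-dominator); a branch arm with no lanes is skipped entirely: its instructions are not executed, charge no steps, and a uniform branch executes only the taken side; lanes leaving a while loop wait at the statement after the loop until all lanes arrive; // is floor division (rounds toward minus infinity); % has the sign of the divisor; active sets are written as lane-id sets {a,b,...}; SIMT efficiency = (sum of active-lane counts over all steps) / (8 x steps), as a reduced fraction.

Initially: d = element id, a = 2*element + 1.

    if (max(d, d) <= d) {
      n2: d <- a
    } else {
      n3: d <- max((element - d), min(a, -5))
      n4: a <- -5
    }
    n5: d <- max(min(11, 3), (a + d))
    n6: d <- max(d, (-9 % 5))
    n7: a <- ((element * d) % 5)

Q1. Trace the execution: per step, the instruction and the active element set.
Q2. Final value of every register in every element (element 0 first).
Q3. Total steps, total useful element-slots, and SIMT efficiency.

step 0: eval (max(d, d) <= d)        {0,1,2,3,4,5,6,7}
step 1: d <- a                       {0,1,2,3,4,5,6,7}
step 2: d <- max(min(11, 3), (a + d)) {0,1,2,3,4,5,6,7}
step 3: d <- max(d, (-9 % 5))        {0,1,2,3,4,5,6,7}
step 4: a <- ((element * d) % 5)     {0,1,2,3,4,5,6,7}

Answer: 5 steps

d: 3,6,10,14,18,22,26,30
a: 0,1,0,2,2,0,1,0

steps = 5; useful = 40; efficiency = 40/40 = 1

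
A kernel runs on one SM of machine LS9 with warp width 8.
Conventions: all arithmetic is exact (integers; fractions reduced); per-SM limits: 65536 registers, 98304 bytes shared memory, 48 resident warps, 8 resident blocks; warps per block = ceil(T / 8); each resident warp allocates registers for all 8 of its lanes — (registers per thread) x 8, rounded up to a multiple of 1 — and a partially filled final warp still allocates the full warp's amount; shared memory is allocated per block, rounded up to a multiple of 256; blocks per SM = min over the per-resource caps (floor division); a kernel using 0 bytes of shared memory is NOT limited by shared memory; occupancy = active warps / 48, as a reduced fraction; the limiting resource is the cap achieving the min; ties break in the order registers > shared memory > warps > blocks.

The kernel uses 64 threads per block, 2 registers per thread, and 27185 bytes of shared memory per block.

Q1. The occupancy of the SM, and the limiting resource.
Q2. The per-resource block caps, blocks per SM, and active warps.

Answer: occupancy 1/2, limited by shared memory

registers: 512 blocks
shared memory: 3 blocks
warps: 6 blocks
blocks: 8 blocks

Answer: 3 blocks, 24 active warps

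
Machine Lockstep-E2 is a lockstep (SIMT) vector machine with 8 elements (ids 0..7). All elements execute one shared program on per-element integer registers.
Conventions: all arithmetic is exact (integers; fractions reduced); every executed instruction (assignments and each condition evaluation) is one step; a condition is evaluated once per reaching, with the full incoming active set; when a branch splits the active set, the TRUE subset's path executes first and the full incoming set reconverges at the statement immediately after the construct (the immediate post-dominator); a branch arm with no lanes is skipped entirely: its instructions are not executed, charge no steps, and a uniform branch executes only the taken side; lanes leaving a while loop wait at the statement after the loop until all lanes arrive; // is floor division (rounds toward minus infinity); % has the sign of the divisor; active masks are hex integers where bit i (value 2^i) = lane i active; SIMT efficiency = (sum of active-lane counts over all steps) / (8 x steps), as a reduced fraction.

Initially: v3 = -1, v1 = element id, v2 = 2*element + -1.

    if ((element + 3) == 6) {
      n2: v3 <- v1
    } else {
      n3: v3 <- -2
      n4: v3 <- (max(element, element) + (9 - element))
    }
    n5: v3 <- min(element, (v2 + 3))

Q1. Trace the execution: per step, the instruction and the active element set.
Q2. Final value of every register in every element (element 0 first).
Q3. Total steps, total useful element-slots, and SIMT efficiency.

step 0: eval ((element + 3) == 6)    0xff
step 1: v3 <- v1                     0x08
step 2: v3 <- -2                     0xf7
step 3: v3 <- (max(element, element) + (9 - element)) 0xf7
step 4: v3 <- min(element, (v2 + 3)) 0xff

Answer: 5 steps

v3: 0,1,2,3,4,5,6,7
v1: 0,1,2,3,4,5,6,7
v2: -1,1,3,5,7,9,11,13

steps = 5; useful = 31; efficiency = 31/40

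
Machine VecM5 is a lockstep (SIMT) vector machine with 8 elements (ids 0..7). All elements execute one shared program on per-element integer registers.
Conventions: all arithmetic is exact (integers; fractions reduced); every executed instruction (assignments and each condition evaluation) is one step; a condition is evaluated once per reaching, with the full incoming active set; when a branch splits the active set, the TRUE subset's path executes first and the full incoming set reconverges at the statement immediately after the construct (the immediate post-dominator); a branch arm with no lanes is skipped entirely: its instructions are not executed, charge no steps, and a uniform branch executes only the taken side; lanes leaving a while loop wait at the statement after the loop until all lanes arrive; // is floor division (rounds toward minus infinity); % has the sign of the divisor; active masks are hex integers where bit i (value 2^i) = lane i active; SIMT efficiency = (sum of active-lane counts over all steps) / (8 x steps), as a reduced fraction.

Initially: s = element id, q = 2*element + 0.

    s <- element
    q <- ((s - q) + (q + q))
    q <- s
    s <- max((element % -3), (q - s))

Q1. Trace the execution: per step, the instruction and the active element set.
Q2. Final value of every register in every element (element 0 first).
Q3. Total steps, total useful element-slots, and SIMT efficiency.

step 0: s <- element                 0xff
step 1: q <- ((s - q) + (q + q))     0xff
step 2: q <- s                       0xff
step 3: s <- max((element % -3), (q - s)) 0xff

Answer: 4 steps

s: 0,0,0,0,0,0,0,0
q: 0,1,2,3,4,5,6,7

steps = 4; useful = 32; efficiency = 32/32 = 1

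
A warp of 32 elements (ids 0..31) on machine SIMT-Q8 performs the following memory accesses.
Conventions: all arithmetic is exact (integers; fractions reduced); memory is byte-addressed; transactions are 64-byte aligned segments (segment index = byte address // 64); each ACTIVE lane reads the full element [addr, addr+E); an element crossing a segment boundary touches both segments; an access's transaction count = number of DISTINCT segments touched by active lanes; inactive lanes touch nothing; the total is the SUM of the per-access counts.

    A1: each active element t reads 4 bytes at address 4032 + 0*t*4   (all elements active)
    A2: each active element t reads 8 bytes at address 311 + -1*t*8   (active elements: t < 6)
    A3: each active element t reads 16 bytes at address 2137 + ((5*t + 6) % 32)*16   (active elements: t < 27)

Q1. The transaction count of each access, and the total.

A1: 1 transaction
A2: 1 transaction
A3: 9 transactions

Answer: 1,1,9; total 11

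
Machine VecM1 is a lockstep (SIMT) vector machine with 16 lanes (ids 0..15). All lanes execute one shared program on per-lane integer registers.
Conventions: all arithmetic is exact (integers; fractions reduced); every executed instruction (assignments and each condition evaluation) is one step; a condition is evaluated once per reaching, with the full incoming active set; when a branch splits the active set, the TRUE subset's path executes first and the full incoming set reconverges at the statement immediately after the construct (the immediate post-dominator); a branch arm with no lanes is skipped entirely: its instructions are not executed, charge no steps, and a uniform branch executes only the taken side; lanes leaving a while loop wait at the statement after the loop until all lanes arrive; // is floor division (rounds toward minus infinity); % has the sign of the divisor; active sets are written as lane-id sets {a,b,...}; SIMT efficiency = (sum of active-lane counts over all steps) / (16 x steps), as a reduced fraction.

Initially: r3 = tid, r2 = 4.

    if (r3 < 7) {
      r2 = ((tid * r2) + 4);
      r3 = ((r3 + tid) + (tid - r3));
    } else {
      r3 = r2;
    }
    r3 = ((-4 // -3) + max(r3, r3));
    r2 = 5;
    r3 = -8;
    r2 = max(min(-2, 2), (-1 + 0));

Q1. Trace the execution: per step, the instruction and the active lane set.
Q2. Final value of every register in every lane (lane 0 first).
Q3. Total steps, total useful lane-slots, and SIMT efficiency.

step 0: eval (r3 < 7)                {0,1,2,3,4,5,6,7,8,9,10,11,12,13,14,15}
step 1: r2 <- ((tid * r2) + 4)       {0,1,2,3,4,5,6}
step 2: r3 <- ((r3 + tid) + (tid - r3)) {0,1,2,3,4,5,6}
step 3: r3 <- r2                     {7,8,9,10,11,12,13,14,15}
step 4: r3 <- ((-4 // -3) + max(r3, r3)) {0,1,2,3,4,5,6,7,8,9,10,11,12,13,14,15}
step 5: r2 <- 5                      {0,1,2,3,4,5,6,7,8,9,10,11,12,13,14,15}
step 6: r3 <- -8                     {0,1,2,3,4,5,6,7,8,9,10,11,12,13,14,15}
step 7: r2 <- max(min(-2, 2), (-1 + 0)) {0,1,2,3,4,5,6,7,8,9,10,11,12,13,14,15}

Answer: 8 steps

r3: -8,-8,-8,-8,-8,-8,-8,-8,-8,-8,-8,-8,-8,-8,-8,-8
r2: -1,-1,-1,-1,-1,-1,-1,-1,-1,-1,-1,-1,-1,-1,-1,-1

steps = 8; useful = 103; efficiency = 103/128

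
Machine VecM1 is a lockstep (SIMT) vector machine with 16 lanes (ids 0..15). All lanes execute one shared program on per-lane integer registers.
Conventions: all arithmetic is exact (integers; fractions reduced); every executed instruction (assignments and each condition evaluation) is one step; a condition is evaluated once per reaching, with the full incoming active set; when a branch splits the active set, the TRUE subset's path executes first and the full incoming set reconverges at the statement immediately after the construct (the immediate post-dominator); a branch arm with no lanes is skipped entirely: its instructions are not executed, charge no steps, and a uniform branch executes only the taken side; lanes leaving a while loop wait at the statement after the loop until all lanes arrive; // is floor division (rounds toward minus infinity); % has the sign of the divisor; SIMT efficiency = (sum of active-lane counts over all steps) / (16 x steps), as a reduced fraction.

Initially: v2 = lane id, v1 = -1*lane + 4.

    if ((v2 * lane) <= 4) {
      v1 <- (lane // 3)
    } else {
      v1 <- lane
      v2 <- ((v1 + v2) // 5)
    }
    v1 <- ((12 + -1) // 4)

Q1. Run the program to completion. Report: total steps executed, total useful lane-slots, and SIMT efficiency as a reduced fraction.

Answer: 5 steps, 61 useful, 61/80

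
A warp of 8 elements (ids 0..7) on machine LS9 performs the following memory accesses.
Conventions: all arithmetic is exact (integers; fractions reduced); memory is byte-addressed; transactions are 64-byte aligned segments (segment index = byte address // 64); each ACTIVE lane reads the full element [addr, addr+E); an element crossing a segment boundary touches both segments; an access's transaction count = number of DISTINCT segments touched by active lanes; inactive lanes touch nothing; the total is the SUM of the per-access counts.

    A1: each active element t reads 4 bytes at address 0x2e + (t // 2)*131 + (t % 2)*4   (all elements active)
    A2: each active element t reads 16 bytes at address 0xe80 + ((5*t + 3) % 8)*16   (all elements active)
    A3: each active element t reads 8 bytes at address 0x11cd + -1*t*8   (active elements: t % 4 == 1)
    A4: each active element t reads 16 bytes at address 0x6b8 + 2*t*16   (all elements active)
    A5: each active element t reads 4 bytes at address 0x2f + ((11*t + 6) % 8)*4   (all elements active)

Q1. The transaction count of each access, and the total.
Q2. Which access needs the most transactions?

A1: 4 transactions
A2: 2 transactions
A3: 2 transactions
A4: 5 transactions
A5: 2 transactions

Answer: 4,2,2,5,2; total 15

Answer: A4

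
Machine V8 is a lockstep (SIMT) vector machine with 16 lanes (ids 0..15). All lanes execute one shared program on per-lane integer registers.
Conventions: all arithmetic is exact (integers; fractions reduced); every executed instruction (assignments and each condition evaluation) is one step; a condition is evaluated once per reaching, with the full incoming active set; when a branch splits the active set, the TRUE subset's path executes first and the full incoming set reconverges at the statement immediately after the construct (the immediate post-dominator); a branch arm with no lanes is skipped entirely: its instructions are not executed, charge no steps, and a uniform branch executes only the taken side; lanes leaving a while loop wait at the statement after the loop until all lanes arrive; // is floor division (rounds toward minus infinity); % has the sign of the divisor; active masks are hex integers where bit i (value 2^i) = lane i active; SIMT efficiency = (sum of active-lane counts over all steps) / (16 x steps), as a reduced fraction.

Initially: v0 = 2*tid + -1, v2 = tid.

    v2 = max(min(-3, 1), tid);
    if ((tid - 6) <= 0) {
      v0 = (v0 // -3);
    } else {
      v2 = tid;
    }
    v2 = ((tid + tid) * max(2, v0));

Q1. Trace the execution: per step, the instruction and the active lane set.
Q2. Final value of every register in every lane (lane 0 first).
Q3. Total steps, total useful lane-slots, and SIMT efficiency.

step 0: v2 <- max(min(-3, 1), tid)   0xffff
step 1: eval ((tid - 6) <= 0)        0xffff
step 2: v0 <- (v0 // -3)             0x007f
step 3: v2 <- tid                    0xff80
step 4: v2 <- ((tid + tid) * max(2, v0)) 0xffff

Answer: 5 steps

v0: 0,-1,-1,-2,-3,-3,-4,13,15,17,19,21,23,25,27,29
v2: 0,4,8,12,16,20,24,182,240,306,380,462,552,650,756,870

steps = 5; useful = 64; efficiency = 64/80 = 4/5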